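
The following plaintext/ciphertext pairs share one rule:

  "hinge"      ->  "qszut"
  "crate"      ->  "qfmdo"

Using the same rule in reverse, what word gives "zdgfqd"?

The output letters match the input read backwards, each shifted +12: hinge reversed is egnih. The word is reversed, then every letter is shifted forward by 12.
Reversing it on zdgfqd: shift back: z−12=n, d−12=r, g−12=u, f−12=t, q−12=e, d−12=r → nruter; then reverse → return.

return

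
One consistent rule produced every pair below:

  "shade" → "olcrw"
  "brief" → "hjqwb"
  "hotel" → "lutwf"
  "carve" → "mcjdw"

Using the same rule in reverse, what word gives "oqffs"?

s(18)→o(14) and h(7)→l(11) fit y≡5x+2 (mod 26); the inverse of 5 mod 26 is 21. Treating letters as 0–25, the rule is x ↦ 5x + 2 (mod 26).
Reversing it on oqffs: o(14)→21·(14−2)≡18=s; q(16)→21·(16−2)≡8=i; f(5)→21·(5−2)≡11=l; f(5)→21·(5−2)≡11=l; s(18)→21·(18−2)≡24=y (all mod 26).

silly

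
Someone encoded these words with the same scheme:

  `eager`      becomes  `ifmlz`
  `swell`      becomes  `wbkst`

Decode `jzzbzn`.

future

In eager: e→i is +4, a→f is +5, g→m is +6, e→l is +7 — the shift increases by 1 each position. The shift increases by 1 at each position, starting from +4: 4, 5, 6, ….
Decoding jzzbzn: j−4=f, z−5=u, z−6=t, b−7=u, z−8=r, n−9=e.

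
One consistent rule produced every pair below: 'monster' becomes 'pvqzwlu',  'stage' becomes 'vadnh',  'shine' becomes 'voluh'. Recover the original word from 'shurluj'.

Shifts by position in monster: pos 0: m→p (+3), pos 1: o→v (+7), pos 2: n→q (+3), pos 3: s→z (+7) — repeating every 2. It's a Vigenère-style cipher with numeric key [3,7]: position i shifts by key[i mod 2].
Reversing it on shurluj: s−3=p, h−7=a, u−3=r, r−7=k, l−3=i, u−7=n, j−3=g.

parking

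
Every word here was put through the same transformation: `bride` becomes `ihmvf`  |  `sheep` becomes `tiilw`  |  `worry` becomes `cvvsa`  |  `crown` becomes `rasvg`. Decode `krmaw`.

swing

The output letters match the input read backwards, each shifted +4: bride reversed is edirb. The word is reversed, then every letter is shifted forward by 4.
Reversing it on krmaw: shift back: k−4=g, r−4=n, m−4=i, a−4=w, w−4=s → gniws; then reverse → swing.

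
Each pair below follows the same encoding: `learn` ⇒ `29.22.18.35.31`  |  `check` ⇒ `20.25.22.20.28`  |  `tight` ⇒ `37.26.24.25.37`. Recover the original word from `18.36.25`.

The number is (letter's place in the alphabet, a=1) + 17.
Reversing it on 18.36.25: 18→(18−17)÷1=1=a, 36→(36−17)÷1=19=s, 25→(25−17)÷1=8=h.

ash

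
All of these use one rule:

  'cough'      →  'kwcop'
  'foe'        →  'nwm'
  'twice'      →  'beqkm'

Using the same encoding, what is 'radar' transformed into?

This is a Caesar cipher with shift 8.
For radar: r+8=z, a+8=i, d+8=l, a+8=i, r+8=z.

ziliz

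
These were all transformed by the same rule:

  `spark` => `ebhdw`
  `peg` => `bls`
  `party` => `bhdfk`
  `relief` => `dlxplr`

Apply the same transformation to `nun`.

Two shifts are in play — +7 for a/e/i/o/u, +12 for every other letter.
On nun: n(cons)+12=z, u(vowel)+7=b, n(cons)+12=z.

zbz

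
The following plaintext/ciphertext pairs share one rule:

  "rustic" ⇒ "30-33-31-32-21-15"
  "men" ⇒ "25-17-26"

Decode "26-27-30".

nor

Each letter is replaced by its alphabet position (a=1..z=26) + 12.
Reversing it on 26-27-30: 26→(26−12)÷1=14=n, 27→(27−12)÷1=15=o, 30→(30−12)÷1=18=r.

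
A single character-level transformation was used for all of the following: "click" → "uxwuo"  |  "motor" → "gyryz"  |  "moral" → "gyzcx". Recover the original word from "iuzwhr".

script

c(2)→u(20) and l(11)→x(23) fit y≡9x+2 (mod 26); the inverse of 9 mod 26 is 3. This is an affine cipher: with a=0,…,z=25, each position x becomes (9x+2) mod 26.
Reversing it on iuzwhr: i(8)→3·(8−2)≡18=s; u(20)→3·(20−2)≡2=c; z(25)→3·(25−2)≡17=r; w(22)→3·(22−2)≡8=i; h(7)→3·(7−2)≡15=p; r(17)→3·(17−2)≡19=t (all mod 26).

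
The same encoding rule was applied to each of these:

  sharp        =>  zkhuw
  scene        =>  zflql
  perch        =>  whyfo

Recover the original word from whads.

Shifts by position in sharp: pos 0: s→z (+7), pos 1: h→k (+3), pos 2: a→h (+7), pos 3: r→u (+3) — repeating every 2. The shifts repeat in a cycle of length 2: positions 0,1,… shift by +7, +3, then the pattern repeats.
Undoing it on whads: w−7=p, h−3=e, a−7=t, d−3=a, s−7=l.

petal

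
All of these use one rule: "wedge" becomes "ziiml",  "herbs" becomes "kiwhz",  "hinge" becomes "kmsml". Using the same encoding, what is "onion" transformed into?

In wedge: w→z is +3, e→i is +4, d→i is +5, g→m is +6 — the shift increases by 1 each position. The shift increases by 1 at each position, starting from +3: 3, 4, 5, ….
For onion: o+3=r, n+4=r, i+5=n, o+6=u, n+7=u.

rrnuu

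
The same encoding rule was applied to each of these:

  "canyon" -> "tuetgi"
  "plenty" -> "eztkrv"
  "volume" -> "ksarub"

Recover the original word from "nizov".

pitch

The output letters match the input read backwards, each shifted +6: canyon reversed is noynac. Two steps: reverse the string, then apply a Caesar shift of +6.
Decoding nizov: shift back: n−6=h, i−6=c, z−6=t, o−6=i, v−6=p → hctip; then reverse → pitch.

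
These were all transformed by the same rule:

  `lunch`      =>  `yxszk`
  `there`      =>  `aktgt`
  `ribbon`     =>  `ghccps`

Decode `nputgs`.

govern

l(11)→y(24) and u(20)→x(23) fit y≡23x+5 (mod 26); the inverse of 23 mod 26 is 17. This is an affine cipher: with a=0,…,z=25, each position x becomes (23x+5) mod 26.
Undoing it on nputgs: n(13)→17·(13−5)≡6=g; p(15)→17·(15−5)≡14=o; u(20)→17·(20−5)≡21=v; t(19)→17·(19−5)≡4=e; g(6)→17·(6−5)≡17=r; s(18)→17·(18−5)≡13=n (all mod 26).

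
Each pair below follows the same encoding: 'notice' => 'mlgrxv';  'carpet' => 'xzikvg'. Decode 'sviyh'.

Each pair mirrors across the alphabet (n↔m, o↔l, t↔g): positions sum to 25. This is the alphabet-reversal cipher (Atbash): a becomes z, b becomes y, etc.
Decoding sviyh: s↔h, v↔e, i↔r, y↔b, h↔s.

herbs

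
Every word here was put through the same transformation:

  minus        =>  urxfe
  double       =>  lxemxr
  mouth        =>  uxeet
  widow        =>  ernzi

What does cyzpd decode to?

upper

In minus: m→u is +8, i→r is +9, n→x is +10, u→f is +11 — the shift increases by 1 each position. Letter i (0-indexed) is shifted by i+8, so successive shifts are 8, 9, 10, ….
Undoing it on cyzpd: c−8=u, y−9=p, z−10=p, p−11=e, d−12=r.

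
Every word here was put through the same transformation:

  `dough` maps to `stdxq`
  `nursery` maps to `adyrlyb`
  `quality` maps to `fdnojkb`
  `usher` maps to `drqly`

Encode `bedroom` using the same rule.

glsytth

Treating letters as 0–25, the rule is x ↦ 19x + 13 (mod 26).
Applying it to bedroom: b(1)→19·1+13≡6=g; e(4)→19·4+13≡11=l; d(3)→19·3+13≡18=s; r(17)→19·17+13≡24=y; o(14)→19·14+13≡19=t; o(14)→19·14+13≡19=t; m(12)→19·12+13≡7=h (all mod 26).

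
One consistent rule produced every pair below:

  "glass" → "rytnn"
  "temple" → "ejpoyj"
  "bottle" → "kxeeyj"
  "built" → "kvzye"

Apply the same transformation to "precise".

owjbznj

g(6)→r(17) and l(11)→y(24) fit y≡17x+19 (mod 26); the inverse of 17 mod 26 is 23. Treating letters as 0–25, the rule is x ↦ 17x + 19 (mod 26).
For precise: p(15)→17·15+19≡14=o; r(17)→17·17+19≡22=w; e(4)→17·4+19≡9=j; c(2)→17·2+19≡1=b; i(8)→17·8+19≡25=z; s(18)→17·18+19≡13=n; e(4)→17·4+19≡9=j (all mod 26).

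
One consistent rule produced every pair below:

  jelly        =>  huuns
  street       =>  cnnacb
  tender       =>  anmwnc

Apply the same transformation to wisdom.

The output letters match the input read backwards, each shifted +9: jelly reversed is yllej. Two steps: reverse the string, then apply a Caesar shift of +9.
For wisdom: reverse → modsiw; then shift: m+9=v, o+9=x, d+9=m, s+9=b, i+9=r, w+9=f.

vxmbrf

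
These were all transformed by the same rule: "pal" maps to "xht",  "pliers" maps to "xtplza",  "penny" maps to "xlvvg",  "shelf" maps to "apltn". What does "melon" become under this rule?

The shift depends on letter class: consonant p→x is +8, but vowel a→h is +7. The rule splits by letter class: vowels +7, consonants +8.
On melon: m(cons)+8=u, e(vowel)+7=l, l(cons)+8=t, o(vowel)+7=v, n(cons)+8=v.

ultvv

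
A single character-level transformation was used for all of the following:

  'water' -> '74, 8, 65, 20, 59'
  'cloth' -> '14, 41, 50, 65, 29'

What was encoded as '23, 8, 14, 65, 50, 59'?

factor

w(#23)→74 and a(#1)→8: differences scale by 3, so n = 3·pos + 5. With a=1..z=26, the number is 3·pos + 5.
Undoing it on 23, 8, 14, 65, 50, 59: 23→(23−5)÷3=6=f, 8→(8−5)÷3=1=a, 14→(14−5)÷3=3=c, 65→(65−5)÷3=20=t, 50→(50−5)÷3=15=o, 59→(59−5)÷3=18=r.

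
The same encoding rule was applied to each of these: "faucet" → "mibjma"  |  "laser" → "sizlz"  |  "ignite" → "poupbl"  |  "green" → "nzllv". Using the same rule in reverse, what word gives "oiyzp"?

harsh

Shifts by position in faucet: pos 0: f→m (+7), pos 1: a→i (+8), pos 2: u→b (+7), pos 3: c→j (+7), pos 4: e→m (+8), pos 5: t→a (+7) — repeating every 3. The shifts repeat in a cycle of length 3: positions 0,1,… shift by +7, +8, +7, then the pattern repeats.
Reversing it on oiyzp: o−7=h, i−8=a, y−7=r, z−7=s, p−8=h.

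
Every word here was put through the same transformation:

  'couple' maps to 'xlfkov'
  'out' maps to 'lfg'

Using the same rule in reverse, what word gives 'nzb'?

Each pair mirrors across the alphabet (c↔x, o↔l, u↔f): positions sum to 25. This is the alphabet-reversal cipher (Atbash): a becomes z, b becomes y, etc.
Reversing it on nzb: n↔m, z↔a, b↔y.

may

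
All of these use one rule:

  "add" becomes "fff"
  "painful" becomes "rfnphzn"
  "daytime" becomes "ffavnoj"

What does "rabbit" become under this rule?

tfddnv

The shift depends on letter class: consonant d→f is +2, but vowel a→f is +5. The rule splits by letter class: vowels +5, consonants +2.
For rabbit: r(cons)+2=t, a(vowel)+5=f, b(cons)+2=d, b(cons)+2=d, i(vowel)+5=n, t(cons)+2=v.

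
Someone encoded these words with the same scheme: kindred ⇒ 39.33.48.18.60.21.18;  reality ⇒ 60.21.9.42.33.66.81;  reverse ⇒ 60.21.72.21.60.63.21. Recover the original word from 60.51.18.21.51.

Each letter becomes 3×(its alphabet position, a=1..z=26) + 6.
Undoing it on 60.51.18.21.51: 60→(60−6)÷3=18=r, 51→(51−6)÷3=15=o, 18→(18−6)÷3=4=d, 21→(21−6)÷3=5=e, 51→(51−6)÷3=15=o.

rodeo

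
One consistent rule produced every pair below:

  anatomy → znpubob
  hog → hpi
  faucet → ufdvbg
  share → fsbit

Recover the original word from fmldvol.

knuckle

The output letters match the input read backwards, each shifted +1: anatomy reversed is ymotana. Read the word backwards and shift each letter +1.
Reversing it on fmldvol: shift back: f−1=e, m−1=l, l−1=k, d−1=c, v−1=u, o−1=n, l−1=k → elkcunk; then reverse → knuckle.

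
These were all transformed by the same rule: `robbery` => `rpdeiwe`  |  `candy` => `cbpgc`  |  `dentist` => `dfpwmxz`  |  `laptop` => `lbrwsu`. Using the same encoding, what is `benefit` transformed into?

bfphjnz

In robbery: r→r is +0, o→p is +1, b→d is +2, b→e is +3 — the shift increases by 1 each position. Each letter shifts forward by its position index (0, 1, 2, …) — the shift grows by one for each successive letter.
On benefit: b+0=b, e+1=f, n+2=p, e+3=h, f+4=j, i+5=n, t+6=z.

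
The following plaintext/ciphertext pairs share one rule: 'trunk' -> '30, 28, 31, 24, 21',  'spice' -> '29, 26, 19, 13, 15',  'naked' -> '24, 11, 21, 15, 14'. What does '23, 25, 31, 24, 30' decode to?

mount

Letters become their 1-based position plus 10 (so a→11, b→12, …).
Decoding 23, 25, 31, 24, 30: 23→(23−10)÷1=13=m, 25→(25−10)÷1=15=o, 31→(31−10)÷1=21=u, 24→(24−10)÷1=14=n, 30→(30−10)÷1=20=t.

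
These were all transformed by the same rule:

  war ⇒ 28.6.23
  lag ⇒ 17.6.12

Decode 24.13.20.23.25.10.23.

Letters become their 1-based position plus 5 (so a→6, b→7, …).
Undoing it on 24.13.20.23.25.10.23: 24→(24−5)÷1=19=s, 13→(13−5)÷1=8=h, 20→(20−5)÷1=15=o, 23→(23−5)÷1=18=r, 25→(25−5)÷1=20=t, 10→(10−5)÷1=5=e, 23→(23−5)÷1=18=r.

shorter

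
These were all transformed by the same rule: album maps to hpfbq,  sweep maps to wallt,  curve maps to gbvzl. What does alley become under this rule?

The rule splits by letter class: vowels +7, consonants +4.
On alley: a(vowel)+7=h, l(cons)+4=p, l(cons)+4=p, e(vowel)+7=l, y(cons)+4=c.

hpplc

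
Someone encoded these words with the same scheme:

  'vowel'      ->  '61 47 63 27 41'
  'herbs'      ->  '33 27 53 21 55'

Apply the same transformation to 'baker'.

v(#22)→61 and o(#15)→47: differences scale by 2, so n = 2·pos + 17. The formula is n = 2×(alphabet index, a=1) + 17.
On baker: b=2→21, a=1→19, k=11→39, e=5→27, r=18→53.

21 19 39 27 53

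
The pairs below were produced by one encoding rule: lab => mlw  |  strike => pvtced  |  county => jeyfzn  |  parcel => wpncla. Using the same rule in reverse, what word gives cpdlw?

laser

The output letters match the input read backwards, each shifted +11: lab reversed is bal. Two steps: reverse the string, then apply a Caesar shift of +11.
Decoding cpdlw: shift back: c−11=r, p−11=e, d−11=s, l−11=a, w−11=l → resal; then reverse → laser.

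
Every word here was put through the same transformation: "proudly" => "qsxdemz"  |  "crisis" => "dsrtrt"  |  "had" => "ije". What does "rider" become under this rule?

srens

The shift depends on letter class: consonant p→q is +1, but vowel o→x is +9. Two shifts are in play — +9 for a/e/i/o/u, +1 for every other letter.
For rider: r(cons)+1=s, i(vowel)+9=r, d(cons)+1=e, e(vowel)+9=n, r(cons)+1=s.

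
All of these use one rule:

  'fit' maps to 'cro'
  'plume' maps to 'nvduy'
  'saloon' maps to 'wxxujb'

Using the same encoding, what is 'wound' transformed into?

mwdxf

The output letters match the input read backwards, each shifted +9: fit reversed is tif. The word is reversed, then every letter is shifted forward by 9.
For wound: reverse → dnuow; then shift: d+9=m, n+9=w, u+9=d, o+9=x, w+9=f.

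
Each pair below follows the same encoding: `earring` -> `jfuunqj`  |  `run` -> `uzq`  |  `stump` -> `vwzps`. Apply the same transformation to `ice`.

The rule splits by letter class: vowels +5, consonants +3.
On ice: i(vowel)+5=n, c(cons)+3=f, e(vowel)+5=j.

nfj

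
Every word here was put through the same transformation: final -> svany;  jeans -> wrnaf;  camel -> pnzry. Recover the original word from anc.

It's a constant shift of +13 (ROT13).
Reversing it on anc: a−13=n, n−13=a, c−13=p.

nap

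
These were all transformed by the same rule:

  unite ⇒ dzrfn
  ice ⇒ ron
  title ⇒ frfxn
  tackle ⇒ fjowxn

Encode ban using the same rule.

njz

The shift depends on letter class: consonant n→z is +12, but vowel u→d is +9. The rule splits by letter class: vowels +9, consonants +12.
Applying it to ban: b(cons)+12=n, a(vowel)+9=j, n(cons)+12=z.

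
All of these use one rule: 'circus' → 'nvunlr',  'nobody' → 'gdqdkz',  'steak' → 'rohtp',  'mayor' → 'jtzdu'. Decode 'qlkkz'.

buddy

c(2)→n(13) and i(8)→v(21) fit y≡23x+19 (mod 26); the inverse of 23 mod 26 is 17. Each letter's alphabet position (a=0..z=25) is mapped through 23·x+19 mod 26 — an affine cipher.
Decoding qlkkz: q(16)→17·(16−19)≡1=b; l(11)→17·(11−19)≡20=u; k(10)→17·(10−19)≡3=d; k(10)→17·(10−19)≡3=d; z(25)→17·(25−19)≡24=y (all mod 26).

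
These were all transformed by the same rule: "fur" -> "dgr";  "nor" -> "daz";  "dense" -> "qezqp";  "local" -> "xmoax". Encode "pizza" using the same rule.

The output letters match the input read backwards, each shifted +12: fur reversed is ruf. The word is reversed, then every letter is shifted forward by 12.
On pizza: reverse → azzip; then shift: a+12=m, z+12=l, z+12=l, i+12=u, p+12=b.

mllub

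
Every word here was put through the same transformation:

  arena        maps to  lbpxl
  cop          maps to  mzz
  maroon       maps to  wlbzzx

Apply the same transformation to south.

The shift depends on letter class: consonant r→b is +10, but vowel a→l is +11. Two shifts are in play — +11 for a/e/i/o/u, +10 for every other letter.
Applying it to south: s(cons)+10=c, o(vowel)+11=z, u(vowel)+11=f, t(cons)+10=d, h(cons)+10=r.

czfdr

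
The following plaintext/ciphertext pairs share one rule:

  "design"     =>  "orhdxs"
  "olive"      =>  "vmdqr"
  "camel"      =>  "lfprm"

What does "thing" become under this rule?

kadsx

d(3)→o(14) and e(4)→r(17) fit y≡3x+5 (mod 26); the inverse of 3 mod 26 is 9. Treating letters as 0–25, the rule is x ↦ 3x + 5 (mod 26).
On thing: t(19)→3·19+5≡10=k; h(7)→3·7+5≡0=a; i(8)→3·8+5≡3=d; n(13)→3·13+5≡18=s; g(6)→3·6+5≡23=x (all mod 26).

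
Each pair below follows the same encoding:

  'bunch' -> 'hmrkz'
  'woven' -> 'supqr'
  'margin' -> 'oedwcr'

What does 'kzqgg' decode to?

chess

b(1)→h(7) and u(20)→m(12) fit y≡3x+4 (mod 26); the inverse of 3 mod 26 is 9. Treating letters as 0–25, the rule is x ↦ 3x + 4 (mod 26).
Reversing it on kzqgg: k(10)→9·(10−4)≡2=c; z(25)→9·(25−4)≡7=h; q(16)→9·(16−4)≡4=e; g(6)→9·(6−4)≡18=s; g(6)→9·(6−4)≡18=s (all mod 26).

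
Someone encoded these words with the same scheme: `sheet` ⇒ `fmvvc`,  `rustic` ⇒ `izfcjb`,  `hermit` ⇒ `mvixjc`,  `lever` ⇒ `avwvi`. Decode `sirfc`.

frost

s(18)→f(5) and h(7)→m(12) fit y≡23x+7 (mod 26); the inverse of 23 mod 26 is 17. Each letter's alphabet position (a=0..z=25) is mapped through 23·x+7 mod 26 — an affine cipher.
Undoing it on sirfc: s(18)→17·(18−7)≡5=f; i(8)→17·(8−7)≡17=r; r(17)→17·(17−7)≡14=o; f(5)→17·(5−7)≡18=s; c(2)→17·(2−7)≡19=t (all mod 26).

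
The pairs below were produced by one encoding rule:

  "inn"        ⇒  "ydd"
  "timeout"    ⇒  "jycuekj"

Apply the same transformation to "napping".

dqffydw

It's a constant shift of +16 (ROT16).
Applying it to napping: n+16=d, a+16=q, p+16=f, p+16=f, i+16=y, n+16=d, g+16=w.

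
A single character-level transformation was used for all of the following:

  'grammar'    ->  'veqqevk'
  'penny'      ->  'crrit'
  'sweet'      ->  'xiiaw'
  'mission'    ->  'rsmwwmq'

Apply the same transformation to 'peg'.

kit

The output letters match the input read backwards, each shifted +4: grammar reversed is rammarg. Two steps: reverse the string, then apply a Caesar shift of +4.
For peg: reverse → gep; then shift: g+4=k, e+4=i, p+4=t.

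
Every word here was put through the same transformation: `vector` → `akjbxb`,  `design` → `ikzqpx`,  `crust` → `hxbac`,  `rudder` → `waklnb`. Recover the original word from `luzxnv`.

In vector: v→a is +5, e→k is +6, c→j is +7, t→b is +8 — the shift increases by 1 each position. Letter i (0-indexed) is shifted by i+5, so successive shifts are 5, 6, 7, ….
Reversing it on luzxnv: l−5=g, u−6=o, z−7=s, x−8=p, n−9=e, v−10=l.

gospel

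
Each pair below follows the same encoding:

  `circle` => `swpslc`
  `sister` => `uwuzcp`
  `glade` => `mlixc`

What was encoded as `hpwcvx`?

friend

c(2)→s(18) and i(8)→w(22) fit y≡5x+8 (mod 26); the inverse of 5 mod 26 is 21. Each letter's alphabet position (a=0..z=25) is mapped through 5·x+8 mod 26 — an affine cipher.
Undoing it on hpwcvx: h(7)→21·(7−8)≡5=f; p(15)→21·(15−8)≡17=r; w(22)→21·(22−8)≡8=i; c(2)→21·(2−8)≡4=e; v(21)→21·(21−8)≡13=n; x(23)→21·(23−8)≡3=d (all mod 26).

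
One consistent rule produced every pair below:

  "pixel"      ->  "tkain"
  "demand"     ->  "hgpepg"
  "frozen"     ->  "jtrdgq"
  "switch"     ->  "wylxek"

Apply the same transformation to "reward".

Shifts by position in pixel: pos 0: p→t (+4), pos 1: i→k (+2), pos 2: x→a (+3), pos 3: e→i (+4), pos 4: l→n (+2) — repeating every 3. It's a Vigenère-style cipher with numeric key [4,2,3]: position i shifts by key[i mod 3].
On reward: r+4=v, e+2=g, w+3=z, a+4=e, r+2=t, d+3=g.

vgzetg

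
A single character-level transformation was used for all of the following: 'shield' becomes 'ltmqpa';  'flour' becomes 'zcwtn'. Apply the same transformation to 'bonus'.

acvwj

Two steps: reverse the string, then apply a Caesar shift of +8.
On bonus: reverse → sunob; then shift: s+8=a, u+8=c, n+8=v, o+8=w, b+8=j.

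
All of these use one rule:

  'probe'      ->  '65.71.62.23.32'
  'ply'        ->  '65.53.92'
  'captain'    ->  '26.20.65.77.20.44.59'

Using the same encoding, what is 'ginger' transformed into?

38.44.59.38.32.71

Each letter becomes 3×(its alphabet position, a=1..z=26) + 17.
For ginger: g=7→38, i=9→44, n=14→59, g=7→38, e=5→32, r=18→71.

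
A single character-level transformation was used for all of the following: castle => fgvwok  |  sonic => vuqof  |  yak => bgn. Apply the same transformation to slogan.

voujgq

The shift depends on letter class: consonant c→f is +3, but vowel a→g is +6. Vowels shift forward by 6 and consonants shift forward by 3.
Applying it to slogan: s(cons)+3=v, l(cons)+3=o, o(vowel)+6=u, g(cons)+3=j, a(vowel)+6=g, n(cons)+3=q.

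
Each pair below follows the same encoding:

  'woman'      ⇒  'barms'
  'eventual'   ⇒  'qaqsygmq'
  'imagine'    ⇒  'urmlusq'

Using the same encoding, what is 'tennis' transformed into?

yqssux

Vowels shift forward by 12 and consonants shift forward by 5.
For tennis: t(cons)+5=y, e(vowel)+12=q, n(cons)+5=s, n(cons)+5=s, i(vowel)+12=u, s(cons)+5=x.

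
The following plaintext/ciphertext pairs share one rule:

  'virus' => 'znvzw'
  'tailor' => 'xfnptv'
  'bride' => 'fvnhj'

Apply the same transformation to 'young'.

ctzrk

The shift depends on letter class: consonant v→z is +4, but vowel i→n is +5. The rule splits by letter class: vowels +5, consonants +4.
For young: y(cons)+4=c, o(vowel)+5=t, u(vowel)+5=z, n(cons)+4=r, g(cons)+4=k.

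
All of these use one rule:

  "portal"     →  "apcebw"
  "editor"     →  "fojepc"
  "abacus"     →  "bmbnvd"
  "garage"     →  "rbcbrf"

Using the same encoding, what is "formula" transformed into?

The shift depends on letter class: consonant p→a is +11, but vowel o→p is +1. Vowels shift forward by 1 and consonants shift forward by 11.
For formula: f(cons)+11=q, o(vowel)+1=p, r(cons)+11=c, m(cons)+11=x, u(vowel)+1=v, l(cons)+11=w, a(vowel)+1=b.

qpcxvwb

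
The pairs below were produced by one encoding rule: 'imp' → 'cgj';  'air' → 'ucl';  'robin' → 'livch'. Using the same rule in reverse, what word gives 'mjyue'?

Compare letters: i→c is +20, m→g is +20, p→j is +20 — a constant shift. This is a Caesar cipher with shift 20.
Reversing it on mjyue: m−20=s, j−20=p, y−20=e, u−20=a, e−20=k.

speak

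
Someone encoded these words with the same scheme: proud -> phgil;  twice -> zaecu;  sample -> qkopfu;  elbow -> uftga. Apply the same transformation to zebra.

buthk

p(15)→p(15) and r(17)→h(7) fit y≡9x+10 (mod 26); the inverse of 9 mod 26 is 3. Treating letters as 0–25, the rule is x ↦ 9x + 10 (mod 26).
Applying it to zebra: z(25)→9·25+10≡1=b; e(4)→9·4+10≡20=u; b(1)→9·1+10≡19=t; r(17)→9·17+10≡7=h; a(0)→9·0+10≡10=k (all mod 26).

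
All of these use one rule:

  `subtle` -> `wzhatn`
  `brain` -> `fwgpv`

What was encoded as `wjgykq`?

The shift increases by 1 at each position, starting from +4: 4, 5, 6, ….
Decoding wjgykq: w−4=s, j−5=e, g−6=a, y−7=r, k−8=c, q−9=h.

search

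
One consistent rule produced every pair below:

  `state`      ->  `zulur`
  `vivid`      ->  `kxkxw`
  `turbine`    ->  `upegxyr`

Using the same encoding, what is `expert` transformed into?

s(18)→z(25) and t(19)→u(20) fit y≡21x+11 (mod 26); the inverse of 21 mod 26 is 5. This is an affine cipher: with a=0,…,z=25, each position x becomes (21x+11) mod 26.
Applying it to expert: e(4)→21·4+11≡17=r; x(23)→21·23+11≡0=a; p(15)→21·15+11≡14=o; e(4)→21·4+11≡17=r; r(17)→21·17+11≡4=e; t(19)→21·19+11≡20=u (all mod 26).

raoreu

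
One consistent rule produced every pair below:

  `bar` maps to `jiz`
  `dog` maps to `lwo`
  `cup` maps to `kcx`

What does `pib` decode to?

hat

This is a Caesar cipher with shift 8.
Decoding pib: p−8=h, i−8=a, b−8=t.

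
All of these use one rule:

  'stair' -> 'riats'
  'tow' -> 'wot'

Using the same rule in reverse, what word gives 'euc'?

The output letters match the input read backwards: stair reversed is riats. The word is simply reversed.
Decoding euc: then reverse → cue.

cue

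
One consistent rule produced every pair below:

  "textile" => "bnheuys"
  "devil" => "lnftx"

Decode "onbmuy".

gerbil

The shift increases by 1 at each position, starting from +8: 8, 9, 10, ….
Undoing it on onbmuy: o−8=g, n−9=e, b−10=r, m−11=b, u−12=i, y−13=l.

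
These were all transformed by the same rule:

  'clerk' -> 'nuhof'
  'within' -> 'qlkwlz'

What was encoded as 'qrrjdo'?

lagoon

Two steps: reverse the string, then apply a Caesar shift of +3.
Decoding qrrjdo: shift back: q−3=n, r−3=o, r−3=o, j−3=g, d−3=a, o−3=l → noogal; then reverse → lagoon.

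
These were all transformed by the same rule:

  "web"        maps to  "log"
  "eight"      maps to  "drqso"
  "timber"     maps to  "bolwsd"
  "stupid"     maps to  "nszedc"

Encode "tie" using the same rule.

The output letters match the input read backwards, each shifted +10: web reversed is bew. Read the word backwards and shift each letter +10.
Applying it to tie: reverse → eit; then shift: e+10=o, i+10=s, t+10=d.

osd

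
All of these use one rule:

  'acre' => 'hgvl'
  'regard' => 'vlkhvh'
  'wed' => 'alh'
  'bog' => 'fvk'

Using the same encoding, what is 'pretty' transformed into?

tvlxxc

The shift depends on letter class: consonant c→g is +4, but vowel a→h is +7. The rule splits by letter class: vowels +7, consonants +4.
On pretty: p(cons)+4=t, r(cons)+4=v, e(vowel)+7=l, t(cons)+4=x, t(cons)+4=x, y(cons)+4=c.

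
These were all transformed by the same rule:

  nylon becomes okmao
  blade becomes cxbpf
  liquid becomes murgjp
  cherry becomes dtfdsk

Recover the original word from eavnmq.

Shifts by position in nylon: pos 0: n→o (+1), pos 1: y→k (+12), pos 2: l→m (+1), pos 3: o→a (+12) — repeating every 2. The shifts repeat in a cycle of length 2: positions 0,1,… shift by +1, +12, then the pattern repeats.
Decoding eavnmq: e−1=d, a−12=o, v−1=u, n−12=b, m−1=l, q−12=e.

double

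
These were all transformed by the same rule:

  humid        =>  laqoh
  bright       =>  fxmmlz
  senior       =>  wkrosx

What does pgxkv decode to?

later

Shifts by position in humid: pos 0: h→l (+4), pos 1: u→a (+6), pos 2: m→q (+4), pos 3: i→o (+6) — repeating every 2. The shifts repeat in a cycle of length 2: positions 0,1,… shift by +4, +6, then the pattern repeats.
Decoding pgxkv: p−4=l, g−6=a, x−4=t, k−6=e, v−4=r.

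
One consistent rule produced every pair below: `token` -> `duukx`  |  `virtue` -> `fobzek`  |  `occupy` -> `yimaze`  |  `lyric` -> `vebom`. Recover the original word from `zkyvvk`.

people

The shifts repeat in a cycle of length 2: positions 0,1,… shift by +10, +6, then the pattern repeats.
Reversing it on zkyvvk: z−10=p, k−6=e, y−10=o, v−6=p, v−10=l, k−6=e.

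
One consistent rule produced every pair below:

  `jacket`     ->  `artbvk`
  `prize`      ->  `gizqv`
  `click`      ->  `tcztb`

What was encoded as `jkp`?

sty

Compare letters: j→a is +17, a→r is +17, c→t is +17 — a constant shift. Every letter moves 17 places later in the alphabet, wrapping around z→a.
Reversing it on jkp: j−17=s, k−17=t, p−17=y.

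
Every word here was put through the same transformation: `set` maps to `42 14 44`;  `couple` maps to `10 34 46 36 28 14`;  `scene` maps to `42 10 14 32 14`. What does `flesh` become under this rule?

16 28 14 42 20

The formula is n = 2×(alphabet index, a=1) + 4.
For flesh: f=6→16, l=12→28, e=5→14, s=19→42, h=8→20.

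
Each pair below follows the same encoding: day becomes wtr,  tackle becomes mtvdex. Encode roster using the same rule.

Compare letters: d→w is +19, a→t is +19, y→r is +19 — a constant shift. Every letter moves 19 places later in the alphabet, wrapping around z→a.
For roster: r+19=k, o+19=h, s+19=l, t+19=m, e+19=x, r+19=k.

khlmxk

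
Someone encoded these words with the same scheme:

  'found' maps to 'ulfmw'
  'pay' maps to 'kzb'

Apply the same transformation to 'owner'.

This is the alphabet-reversal cipher (Atbash): a becomes z, b becomes y, etc.
For owner: o↔l, w↔d, n↔m, e↔v, r↔i.

ldmvi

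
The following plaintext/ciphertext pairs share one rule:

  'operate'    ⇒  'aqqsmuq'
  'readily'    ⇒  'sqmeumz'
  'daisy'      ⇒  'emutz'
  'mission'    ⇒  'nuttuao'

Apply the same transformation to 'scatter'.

The shift depends on letter class: consonant p→q is +1, but vowel o→a is +12. Two shifts are in play — +12 for a/e/i/o/u, +1 for every other letter.
On scatter: s(cons)+1=t, c(cons)+1=d, a(vowel)+12=m, t(cons)+1=u, t(cons)+1=u, e(vowel)+12=q, r(cons)+1=s.

tdmuuqs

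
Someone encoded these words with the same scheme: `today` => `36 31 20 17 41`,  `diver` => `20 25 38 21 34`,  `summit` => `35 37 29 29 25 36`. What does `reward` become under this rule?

34 21 39 17 34 20

t is letter #20 and maps to 36: an offset of 16. The number is (letter's place in the alphabet, a=1) + 16.
On reward: r=18→34, e=5→21, w=23→39, a=1→17, r=18→34, d=4→20.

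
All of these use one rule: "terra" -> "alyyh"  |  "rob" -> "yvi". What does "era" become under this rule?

Compare letters: t→a is +7, e→l is +7, r→y is +7 — a constant shift. Every letter moves 7 places later in the alphabet, wrapping around z→a.
On era: e+7=l, r+7=y, a+7=h.

lyh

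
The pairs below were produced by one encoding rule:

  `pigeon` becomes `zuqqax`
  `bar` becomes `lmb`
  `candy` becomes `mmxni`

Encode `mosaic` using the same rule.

The shift depends on letter class: consonant p→z is +10, but vowel i→u is +12. Two shifts are in play — +12 for a/e/i/o/u, +10 for every other letter.
For mosaic: m(cons)+10=w, o(vowel)+12=a, s(cons)+10=c, a(vowel)+12=m, i(vowel)+12=u, c(cons)+10=m.

wacmum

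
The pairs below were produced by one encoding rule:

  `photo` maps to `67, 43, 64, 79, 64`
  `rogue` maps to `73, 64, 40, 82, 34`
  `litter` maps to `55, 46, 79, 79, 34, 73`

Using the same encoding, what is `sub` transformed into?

76, 82, 25

p(#16)→67 and h(#8)→43: differences scale by 3, so n = 3·pos + 19. The formula is n = 3×(alphabet index, a=1) + 19.
On sub: s=19→76, u=21→82, b=2→25.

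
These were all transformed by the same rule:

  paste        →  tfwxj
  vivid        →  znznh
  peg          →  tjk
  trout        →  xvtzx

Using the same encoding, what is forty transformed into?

The shift depends on letter class: consonant p→t is +4, but vowel a→f is +5. The rule splits by letter class: vowels +5, consonants +4.
For forty: f(cons)+4=j, o(vowel)+5=t, r(cons)+4=v, t(cons)+4=x, y(cons)+4=c.

jtvxc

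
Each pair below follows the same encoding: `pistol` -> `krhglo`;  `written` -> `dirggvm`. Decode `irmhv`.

Each pair mirrors across the alphabet (p↔k, i↔r, s↔h): positions sum to 25. Each letter is replaced by its mirror in the alphabet: a↔z, b↔y, c↔x, and so on (the Atbash cipher).
Decoding irmhv: i↔r, r↔i, m↔n, h↔s, v↔e.

rinse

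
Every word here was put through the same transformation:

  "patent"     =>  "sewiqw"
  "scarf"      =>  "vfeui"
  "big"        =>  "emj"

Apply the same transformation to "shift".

Two shifts are in play — +4 for a/e/i/o/u, +3 for every other letter.
On shift: s(cons)+3=v, h(cons)+3=k, i(vowel)+4=m, f(cons)+3=i, t(cons)+3=w.

vkmiw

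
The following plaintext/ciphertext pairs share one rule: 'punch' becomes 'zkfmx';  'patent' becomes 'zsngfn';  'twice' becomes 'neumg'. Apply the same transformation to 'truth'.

p(15)→z(25) and u(20)→k(10) fit y≡23x+18 (mod 26); the inverse of 23 mod 26 is 17. Each letter's alphabet position (a=0..z=25) is mapped through 23·x+18 mod 26 — an affine cipher.
For truth: t(19)→23·19+18≡13=n; r(17)→23·17+18≡19=t; u(20)→23·20+18≡10=k; t(19)→23·19+18≡13=n; h(7)→23·7+18≡23=x (all mod 26).

ntknx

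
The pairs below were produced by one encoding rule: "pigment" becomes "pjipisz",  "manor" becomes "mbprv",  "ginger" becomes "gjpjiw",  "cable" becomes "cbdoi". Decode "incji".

image

In pigment: p→p is +0, i→j is +1, g→i is +2, m→p is +3 — the shift increases by 1 each position. The shift increases by 1 at each position, starting from +0: 0, 1, 2, ….
Decoding incji: i−0=i, n−1=m, c−2=a, j−3=g, i−4=e.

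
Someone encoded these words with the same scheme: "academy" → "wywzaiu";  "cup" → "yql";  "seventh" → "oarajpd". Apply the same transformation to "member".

iaixan

Every letter moves 22 places later in the alphabet, wrapping around z→a.
On member: m+22=i, e+22=a, m+22=i, b+22=x, e+22=a, r+22=n.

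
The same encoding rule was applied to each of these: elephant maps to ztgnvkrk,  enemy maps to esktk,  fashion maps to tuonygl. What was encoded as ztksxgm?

The output letters match the input read backwards, each shifted +6: elephant reversed is tnahpele. Two steps: reverse the string, then apply a Caesar shift of +6.
Decoding ztksxgm: shift back: z−6=t, t−6=n, k−6=e, s−6=m, x−6=r, g−6=a, m−6=g → tnemrag; then reverse → garment.

garment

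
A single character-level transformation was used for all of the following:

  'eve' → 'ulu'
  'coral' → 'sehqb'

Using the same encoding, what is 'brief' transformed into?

Each letter is shifted forward by 16 in the alphabet (a Caesar shift of +16).
Applying it to brief: b+16=r, r+16=h, i+16=y, e+16=u, f+16=v.

rhyuv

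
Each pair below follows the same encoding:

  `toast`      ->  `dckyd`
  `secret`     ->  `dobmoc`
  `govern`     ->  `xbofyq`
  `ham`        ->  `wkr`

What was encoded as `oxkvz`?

plane

The output letters match the input read backwards, each shifted +10: toast reversed is tsaot. Two steps: reverse the string, then apply a Caesar shift of +10.
Reversing it on oxkvz: shift back: o−10=e, x−10=n, k−10=a, v−10=l, z−10=p → enalp; then reverse → plane.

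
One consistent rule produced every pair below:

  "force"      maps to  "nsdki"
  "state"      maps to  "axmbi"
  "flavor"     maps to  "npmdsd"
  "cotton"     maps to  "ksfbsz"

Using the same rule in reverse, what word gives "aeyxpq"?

sample

Shifts by position in force: pos 0: f→n (+8), pos 1: o→s (+4), pos 2: r→d (+12), pos 3: c→k (+8), pos 4: e→i (+4) — repeating every 3. A repeating key of period 3 is used — shifts +8, +4, +12 over and over.
Decoding aeyxpq: a−8=s, e−4=a, y−12=m, x−8=p, p−4=l, q−12=e.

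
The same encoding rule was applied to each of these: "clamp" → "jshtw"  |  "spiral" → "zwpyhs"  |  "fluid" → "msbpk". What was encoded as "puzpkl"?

inside

Compare letters: c→j is +7, l→s is +7, a→h is +7 — a constant shift. Each letter is shifted forward by 7 in the alphabet (a Caesar shift of +7).
Undoing it on puzpkl: p−7=i, u−7=n, z−7=s, p−7=i, k−7=d, l−7=e.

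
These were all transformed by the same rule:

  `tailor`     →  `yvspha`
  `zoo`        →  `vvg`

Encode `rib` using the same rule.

ipy

The output letters match the input read backwards, each shifted +7: tailor reversed is roliat. Two steps: reverse the string, then apply a Caesar shift of +7.
On rib: reverse → bir; then shift: b+7=i, i+7=p, r+7=y.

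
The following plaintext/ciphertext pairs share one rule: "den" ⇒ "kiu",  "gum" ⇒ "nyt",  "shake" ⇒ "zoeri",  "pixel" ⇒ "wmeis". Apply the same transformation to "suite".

The shift depends on letter class: consonant d→k is +7, but vowel e→i is +4. Vowels shift forward by 4 and consonants shift forward by 7.
For suite: s(cons)+7=z, u(vowel)+4=y, i(vowel)+4=m, t(cons)+7=a, e(vowel)+4=i.

zymai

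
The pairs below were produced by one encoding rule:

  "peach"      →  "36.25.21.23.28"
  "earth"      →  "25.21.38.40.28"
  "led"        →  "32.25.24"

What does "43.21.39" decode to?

was

p is letter #16 and maps to 36: an offset of 20. Each letter is replaced by its alphabet position (a=1..z=26) + 20.
Reversing it on 43.21.39: 43→(43−20)÷1=23=w, 21→(21−20)÷1=1=a, 39→(39−20)÷1=19=s.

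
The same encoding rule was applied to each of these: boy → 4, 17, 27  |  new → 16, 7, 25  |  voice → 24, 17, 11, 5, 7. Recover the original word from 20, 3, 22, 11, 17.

ratio

b is letter #2 and maps to 4: an offset of 2. The number is (letter's place in the alphabet, a=1) + 2.
Undoing it on 20, 3, 22, 11, 17: 20→(20−2)÷1=18=r, 3→(3−2)÷1=1=a, 22→(22−2)÷1=20=t, 11→(11−2)÷1=9=i, 17→(17−2)÷1=15=o.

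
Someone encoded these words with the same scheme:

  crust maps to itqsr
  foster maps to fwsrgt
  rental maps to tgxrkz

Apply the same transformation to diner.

This is an affine cipher: with a=0,…,z=25, each position x becomes (25x+10) mod 26.
For diner: d(3)→25·3+10≡7=h; i(8)→25·8+10≡2=c; n(13)→25·13+10≡23=x; e(4)→25·4+10≡6=g; r(17)→25·17+10≡19=t (all mod 26).

hcxgt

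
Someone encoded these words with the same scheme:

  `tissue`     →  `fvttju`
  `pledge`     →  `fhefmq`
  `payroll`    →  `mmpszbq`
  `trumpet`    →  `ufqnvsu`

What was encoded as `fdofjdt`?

science

The output letters match the input read backwards, each shifted +1: tissue reversed is eussit. Two steps: reverse the string, then apply a Caesar shift of +1.
Reversing it on fdofjdt: shift back: f−1=e, d−1=c, o−1=n, f−1=e, j−1=i, d−1=c, t−1=s → ecneics; then reverse → science.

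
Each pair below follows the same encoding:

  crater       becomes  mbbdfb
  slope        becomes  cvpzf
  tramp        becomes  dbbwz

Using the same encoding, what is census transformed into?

mfxcvc

The shift depends on letter class: consonant c→m is +10, but vowel a→b is +1. The rule splits by letter class: vowels +1, consonants +10.
Applying it to census: c(cons)+10=m, e(vowel)+1=f, n(cons)+10=x, s(cons)+10=c, u(vowel)+1=v, s(cons)+10=c.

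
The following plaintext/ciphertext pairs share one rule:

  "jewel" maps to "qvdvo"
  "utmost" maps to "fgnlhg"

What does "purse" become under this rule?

Each pair mirrors across the alphabet (j↔q, e↔v, w↔d): positions sum to 25. Letters are reflected about the middle of the alphabet (position → 25−position): Atbash.
For purse: p↔k, u↔f, r↔i, s↔h, e↔v.

kfihv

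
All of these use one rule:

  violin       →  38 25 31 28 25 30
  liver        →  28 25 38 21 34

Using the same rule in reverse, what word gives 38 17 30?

van

The number is (letter's place in the alphabet, a=1) + 16.
Decoding 38 17 30: 38→(38−16)÷1=22=v, 17→(17−16)÷1=1=a, 30→(30−16)÷1=14=n.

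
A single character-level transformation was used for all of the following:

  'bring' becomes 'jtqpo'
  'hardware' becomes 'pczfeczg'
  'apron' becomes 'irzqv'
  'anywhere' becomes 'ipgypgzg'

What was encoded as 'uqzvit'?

Shifts by position in bring: pos 0: b→j (+8), pos 1: r→t (+2), pos 2: i→q (+8), pos 3: n→p (+2) — repeating every 2. A repeating key of period 2 is used — shifts +8, +2 over and over.
Decoding uqzvit: u−8=m, q−2=o, z−8=r, v−2=t, i−8=a, t−2=r.

mortar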